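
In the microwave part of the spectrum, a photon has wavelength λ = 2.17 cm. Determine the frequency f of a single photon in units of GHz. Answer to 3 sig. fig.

First convert: λ = 2.17 cm = 0.0217 m.
Since f = c/λ for a photon, f = 1.382e10 Hz.
Converting to GHz: f = 13.82 GHz ≈ 13.8 GHz.

13.8 GHz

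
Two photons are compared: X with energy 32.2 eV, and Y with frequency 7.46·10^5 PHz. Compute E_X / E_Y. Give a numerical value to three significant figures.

E_X = 5.159·10^-18 J (from energy = 32.2 eV, via E given directly).
E_Y = 4.943·10^-13 J (from frequency = 7.46·10^5 PHz, via E = hf).
Ratio = 5.159·10^-18 / 4.943·10^-13 = 1.04·10^-5.

1.04·10^-5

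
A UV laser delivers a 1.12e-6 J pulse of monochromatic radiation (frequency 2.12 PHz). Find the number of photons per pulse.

Per-photon energy: E = 1.405e-18 J (from frequency = 2.12 PHz).
N = E_total / E_photon = 1.12e-6 J / 1.405e-18 J = 7.97e11.

7.97e11 photons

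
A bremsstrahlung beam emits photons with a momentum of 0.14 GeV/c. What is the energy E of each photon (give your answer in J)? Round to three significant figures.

(c = 2.99792458e8 m/s, 1 eV = 1.602176634e-19 J.)
In SI units: p = 0.14 GeV/c = 7.4820e-20 kg·m/s.
Since E = pc for a photon, E = 2.243e-11 J.
So E ≈ 2.24e-11 J.

2.24e-11 J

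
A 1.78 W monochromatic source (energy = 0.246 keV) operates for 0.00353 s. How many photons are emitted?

1.59 × 10^14 photons

Total energy: E_total = P·t = 1.78 × 0.00353 = 0.006283 J.
Per-photon energy: E = 3.941 × 10^-17 J.
N = E_total / E_photon = 1.59 × 10^14.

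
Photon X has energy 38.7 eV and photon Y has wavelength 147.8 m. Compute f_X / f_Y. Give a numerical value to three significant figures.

4.61·10^9

f_X = 9.358·10^15 Hz (from energy = 38.7 eV, via f = E/h).
f_Y = 2.028·10^6 Hz (from wavelength = 147.8 m, via f = c/λ).
Ratio = 9.358·10^15 / 2.028·10^6 = 4.61·10^9.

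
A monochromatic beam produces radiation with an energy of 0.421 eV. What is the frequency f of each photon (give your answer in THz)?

Take h = 6.62607015e-34 J·s, 1 eV = 1.602176634e-19 J.
In SI units: E = 0.421 eV = 6.7452e-20 J.
Apply f = E/h: f = 1.018e14 Hz.
Converting to THz: f = 101.8 THz ≈ 102 THz.

102 THz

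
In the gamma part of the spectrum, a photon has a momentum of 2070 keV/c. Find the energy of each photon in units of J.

Convert to SI: p = 2070 keV/c = 1.1063e-21 kg·m/s.
For a photon E = pc, so E = 3.317e-13 J.
So E ≈ 3.32e-13 J.

3.32e-13 J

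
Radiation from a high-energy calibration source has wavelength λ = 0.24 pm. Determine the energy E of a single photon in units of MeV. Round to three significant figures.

(h = 6.62607015·10^-34 J·s, c = 2.99792458·10^8 m/s, 1 eV = 1.602176634·10^-19 J.)
Convert to SI: λ = 0.24 pm = 2.4·10^-13 m.
The photon relation is E = hc/λ, giving E = 8.277·10^-13 J.
Converting to MeV: E = 5.166 MeV ≈ 5.17 MeV.

5.17 MeV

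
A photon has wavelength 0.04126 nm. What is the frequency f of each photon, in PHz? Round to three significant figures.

Take c = 2.99792458e8 m/s.
First convert: λ = 0.04126 nm = 4.126e-11 m.
Since f = c/λ for a photon, f = 7.266e18 Hz.
Converting to PHz: f = 7266 PHz ≈ 7270 PHz.

7270 PHz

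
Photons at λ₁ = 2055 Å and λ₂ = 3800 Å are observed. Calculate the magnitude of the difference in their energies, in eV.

2.77 eV

Using E = hc/λ: E₁ = 9.6664e-19 J, E₂ = 5.2275e-19 J.
|ΔE| = |9.6664e-19 − 5.2275e-19| = 4.44e-19 J = 2.77 eV.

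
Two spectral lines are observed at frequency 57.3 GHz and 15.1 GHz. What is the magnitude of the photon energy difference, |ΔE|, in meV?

Using E = hf: E₁ = 3.797e-23 J, E₂ = 1.001e-23 J.
|ΔE| = |3.797e-23 − 1.001e-23| = 2.80e-23 J = 0.175 meV.

0.175 meV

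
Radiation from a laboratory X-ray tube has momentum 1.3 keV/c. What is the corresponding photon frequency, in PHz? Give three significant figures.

314 PHz

Convert to SI: p = 1.3 keV/c = 6.9476e-25 kg·m/s.
The photon relation is f = pc/h, giving f = 3.143e17 Hz.
Converting to PHz: f = 314.3 PHz ≈ 314 PHz.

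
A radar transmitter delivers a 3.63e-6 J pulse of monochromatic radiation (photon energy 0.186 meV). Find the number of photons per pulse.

Per-photon energy: E = 2.980e-23 J (from energy = 0.186 meV).
N = E_total / E_photon = 3.63e-6 J / 2.980e-23 J = 1.22e17.

1.22e17 photons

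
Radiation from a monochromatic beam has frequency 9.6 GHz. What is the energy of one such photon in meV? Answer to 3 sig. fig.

First convert: f = 9.6 GHz = 9.6 × 10^9 Hz.
The photon relation is E = hf, giving E = 6.361 × 10^-24 J.
Converting to meV: E = 0.03970 meV ≈ 0.0397 meV.

0.0397 meV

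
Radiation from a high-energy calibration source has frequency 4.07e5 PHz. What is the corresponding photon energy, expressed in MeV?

1.68 MeV

First convert: f = 4.07e5 PHz = 4.07e20 Hz.
Apply E = hf: E = 2.697e-13 J.
Converting to MeV: E = 1.683 MeV ≈ 1.68 MeV.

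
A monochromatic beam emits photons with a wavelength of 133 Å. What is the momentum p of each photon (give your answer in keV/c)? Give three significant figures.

0.0932 keV/c

First convert: λ = 133 Å = 1.33e-8 m.
The photon relation is p = h/λ, giving p = 4.982e-26 kg·m/s.
Converting to keV/c: p = 0.09322 keV/c ≈ 0.0932 keV/c.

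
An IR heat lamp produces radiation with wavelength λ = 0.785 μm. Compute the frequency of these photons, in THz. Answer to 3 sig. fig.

First convert: λ = 0.785 μm = 7.85·10^-7 m.
For a photon f = c/λ, so f = 3.819·10^14 Hz.
Converting to THz: f = 381.9 THz ≈ 382 THz.

382 THz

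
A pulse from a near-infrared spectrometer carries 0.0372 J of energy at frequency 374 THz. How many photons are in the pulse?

Per-photon energy: E = 2.478e-19 J (from frequency = 374 THz).
N = E_total / E_photon = 0.0372 J / 2.478e-19 J = 1.50e17.

1.50e17 photons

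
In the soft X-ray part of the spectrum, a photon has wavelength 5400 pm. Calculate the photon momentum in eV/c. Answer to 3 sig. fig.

Take h = 6.62607015·10^-34 J·s, c = 2.99792458·10^8 m/s, 1 eV = 1.602176634·10^-19 J.
First convert: λ = 5400 pm = 5.4·10^-9 m.
For a photon p = h/λ, so p = 1.227·10^-25 kg·m/s.
Converting to eV/c: p = 229.6 eV/c ≈ 230 eV/c.

230 eV/c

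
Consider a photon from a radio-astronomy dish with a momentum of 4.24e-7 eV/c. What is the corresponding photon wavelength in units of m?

2.92 m

In SI units: p = 4.24e-7 eV/c = 2.2660e-34 kg·m/s.
For a photon λ = h/p, so λ = 2.924 m.
So λ ≈ 2.92 m.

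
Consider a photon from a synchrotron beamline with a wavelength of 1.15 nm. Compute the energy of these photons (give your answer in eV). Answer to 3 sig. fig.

(h = 6.62607015 × 10^-34 J·s, c = 2.99792458 × 10^8 m/s, 1 eV = 1.602176634 × 10^-19 J.)
In SI units: λ = 1.15 nm = 1.15 × 10^-9 m.
The photon relation is E = hc/λ, giving E = 1.727 × 10^-16 J.
Converting to eV: E = 1078 eV ≈ 1080 eV.

1080 eV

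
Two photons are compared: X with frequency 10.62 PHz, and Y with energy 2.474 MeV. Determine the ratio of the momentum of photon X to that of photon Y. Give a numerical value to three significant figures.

p_X = 2.347e-26 kg·m/s (from frequency = 10.62 PHz, via p = hf/c).
p_Y = 1.322e-21 kg·m/s (from energy = 2.474 MeV, via p = E/c).
Ratio = 2.347e-26 / 1.322e-21 = 1.78e-5.

1.78e-5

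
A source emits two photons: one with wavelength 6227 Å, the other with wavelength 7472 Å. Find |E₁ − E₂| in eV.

Using E = hc/λ: E₁ = 3.1901 × 10^-19 J, E₂ = 2.6585 × 10^-19 J.
|ΔE| = |3.1901 × 10^-19 − 2.6585 × 10^-19| = 5.32 × 10^-20 J = 0.332 eV.

0.332 eV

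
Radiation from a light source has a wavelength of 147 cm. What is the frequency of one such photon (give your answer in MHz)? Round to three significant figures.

Convert to SI: λ = 147 cm = 1.47 m.
Apply f = c/λ: f = 2.039e8 Hz.
Converting to MHz: f = 203.9 MHz ≈ 204 MHz.

204 MHz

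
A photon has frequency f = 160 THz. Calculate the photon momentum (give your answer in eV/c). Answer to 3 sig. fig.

0.662 eV/c

Use h = 6.62607015 × 10^-34 J·s, c = 2.99792458 × 10^8 m/s, 1 eV = 1.602176634 × 10^-19 J.
Convert to SI: f = 160 THz = 1.6 × 10^14 Hz.
For a photon p = hf/c, so p = 3.536 × 10^-28 kg·m/s.
Converting to eV/c: p = 0.6617 eV/c ≈ 0.662 eV/c.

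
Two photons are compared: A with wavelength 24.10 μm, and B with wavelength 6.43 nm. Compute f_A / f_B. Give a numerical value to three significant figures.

f_A = 1.244e13 Hz (from wavelength = 24.10 μm, via f = c/λ).
f_B = 4.662e16 Hz (from wavelength = 6.43 nm, via f = c/λ).
Ratio = 1.244e13 / 4.662e16 = 2.67e-4.

2.67e-4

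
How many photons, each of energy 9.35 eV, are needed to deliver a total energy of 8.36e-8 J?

Per-photon energy: E = 1.498e-18 J (from energy = 9.35 eV).
N = E_total / E_photon = 8.36e-8 J / 1.498e-18 J = 5.58e10.

5.58e10 photons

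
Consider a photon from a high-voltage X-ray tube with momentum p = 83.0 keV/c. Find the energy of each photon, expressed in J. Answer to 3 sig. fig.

(c = 2.99792458 × 10^8 m/s, 1 eV = 1.602176634 × 10^-19 J.)
Convert to SI: p = 83.0 keV/c = 4.4358 × 10^-23 kg·m/s.
The photon relation is E = pc, giving E = 1.330 × 10^-14 J.
So E ≈ 1.33 × 10^-14 J.

1.33 × 10^-14 J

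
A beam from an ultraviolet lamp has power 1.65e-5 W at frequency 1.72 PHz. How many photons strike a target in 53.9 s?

Total energy: E_total = P·t = 1.65e-5 × 53.9 = 8.894e-4 J.
Per-photon energy: E = 1.140e-18 J.
N = E_total / E_photon = 7.80e14.

7.80e14 photons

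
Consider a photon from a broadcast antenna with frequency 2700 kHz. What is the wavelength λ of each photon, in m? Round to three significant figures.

(c = 2.99792458 × 10^8 m/s.)
In SI units: f = 2700 kHz = 2.7 × 10^6 Hz.
Apply λ = c/f: λ = 111.0 m.
So λ ≈ 111 m.

111 m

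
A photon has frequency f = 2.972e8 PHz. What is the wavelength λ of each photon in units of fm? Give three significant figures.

Convert to SI: f = 2.972e8 PHz = 2.972e23 Hz.
Since λ = c/f for a photon, λ = 1.009e-15 m.
Converting to fm: λ = 1.009 fm ≈ 1.01 fm.

1.01 fm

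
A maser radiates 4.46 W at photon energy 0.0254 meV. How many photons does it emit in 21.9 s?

Total energy: E_total = P·t = 4.46 × 21.9 = 97.67 J.
Per-photon energy: E = 4.070e-24 J.
N = E_total / E_photon = 2.40e25.

2.40e25 photons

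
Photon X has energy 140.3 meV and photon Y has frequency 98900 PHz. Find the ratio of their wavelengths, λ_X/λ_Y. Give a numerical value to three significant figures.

λ_X = 8.837 × 10^-6 m (from energy = 140.3 meV, via λ = hc/E).
λ_Y = 3.031 × 10^-12 m (from frequency = 98900 PHz, via λ = c/f).
Ratio = 8.837 × 10^-6 / 3.031 × 10^-12 = 2.92 × 10^6.

2.92 × 10^6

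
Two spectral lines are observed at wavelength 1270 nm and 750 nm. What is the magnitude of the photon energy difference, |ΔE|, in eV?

0.677 eV

Using E = hc/λ: E₁ = 1.564 × 10^-19 J, E₂ = 2.649 × 10^-19 J.
|ΔE| = |1.564 × 10^-19 − 2.649 × 10^-19| = 1.08 × 10^-19 J = 0.677 eV.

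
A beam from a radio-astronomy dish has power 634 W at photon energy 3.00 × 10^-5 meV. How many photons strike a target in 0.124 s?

1.64 × 10^28 photons

Total energy: E_total = P·t = 634 × 0.124 = 78.62 J.
Per-photon energy: E = 4.807 × 10^-27 J.
N = E_total / E_photon = 1.64 × 10^28.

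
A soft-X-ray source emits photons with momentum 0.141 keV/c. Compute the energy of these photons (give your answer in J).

First convert: p = 0.141 keV/c = 7.5354 × 10^-26 kg·m/s.
Apply E = pc: E = 2.259 × 10^-17 J.
So E ≈ 2.26 × 10^-17 J.

2.26 × 10^-17 J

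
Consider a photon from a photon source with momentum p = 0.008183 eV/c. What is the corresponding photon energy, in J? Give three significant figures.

Convert to SI: p = 0.008183 eV/c = 4.3732e-30 kg·m/s.
Apply E = pc: E = 1.311e-21 J.
So E ≈ 1.31e-21 J.

1.31e-21 J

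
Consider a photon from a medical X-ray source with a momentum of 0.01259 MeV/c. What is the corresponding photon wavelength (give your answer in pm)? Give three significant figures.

98.5 pm

Use h = 6.62607015e-34 J·s, c = 2.99792458e8 m/s, 1 eV = 1.602176634e-19 J.
In SI units: p = 0.01259 MeV/c = 6.7285e-24 kg·m/s.
Apply λ = h/p: λ = 9.848e-11 m.
Converting to pm: λ = 98.48 pm ≈ 98.5 pm.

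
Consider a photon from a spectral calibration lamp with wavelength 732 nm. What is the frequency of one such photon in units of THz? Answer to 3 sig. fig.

Use c = 2.99792458 × 10^8 m/s.
In SI units: λ = 732 nm = 7.32 × 10^-7 m.
Apply f = c/λ: f = 4.096 × 10^14 Hz.
Converting to THz: f = 409.6 THz ≈ 410 THz.

410 THz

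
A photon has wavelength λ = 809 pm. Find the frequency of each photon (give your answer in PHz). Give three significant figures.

(c = 2.99792458 × 10^8 m/s.)
Convert to SI: λ = 809 pm = 8.09 × 10^-10 m.
Apply f = c/λ: f = 3.706 × 10^17 Hz.
Converting to PHz: f = 370.6 PHz ≈ 371 PHz.

371 PHz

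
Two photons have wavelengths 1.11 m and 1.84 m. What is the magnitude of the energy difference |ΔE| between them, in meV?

4.43 × 10^-4 meV

Using E = hc/λ: E₁ = 1.790 × 10^-25 J, E₂ = 1.080 × 10^-25 J.
|ΔE| = |1.790 × 10^-25 − 1.080 × 10^-25| = 7.10 × 10^-26 J = 4.43 × 10^-4 meV.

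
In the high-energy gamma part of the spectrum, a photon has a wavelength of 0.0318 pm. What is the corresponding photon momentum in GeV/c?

0.0390 GeV/c

(h = 6.62607015·10^-34 J·s, c = 2.99792458·10^8 m/s, 1 eV = 1.602176634·10^-19 J.)
In SI units: λ = 0.0318 pm = 3.18·10^-14 m.
Apply p = h/λ: p = 2.084·10^-20 kg·m/s.
Converting to GeV/c: p = 0.03899 GeV/c ≈ 0.0390 GeV/c.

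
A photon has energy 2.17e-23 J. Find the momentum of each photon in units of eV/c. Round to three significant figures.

1.35e-4 eV/c

(c = 2.99792458e8 m/s, 1 eV = 1.602176634e-19 J.)
Apply p = E/c: p = 7.238e-32 kg·m/s.
Converting to eV/c: p = 1.354e-4 eV/c ≈ 1.35e-4 eV/c.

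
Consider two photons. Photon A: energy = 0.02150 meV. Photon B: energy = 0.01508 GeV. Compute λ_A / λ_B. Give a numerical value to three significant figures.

λ_A = 0.05767 m (from energy = 0.02150 meV, via λ = hc/E).
λ_B = 8.222e-14 m (from energy = 0.01508 GeV, via λ = hc/E).
Ratio = 0.05767 / 8.222e-14 = 7.01e11.

7.01e11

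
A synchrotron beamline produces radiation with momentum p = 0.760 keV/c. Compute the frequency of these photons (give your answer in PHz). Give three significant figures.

First convert: p = 0.760 keV/c = 4.0617e-25 kg·m/s.
The photon relation is f = pc/h, giving f = 1.838e17 Hz.
Converting to PHz: f = 183.8 PHz ≈ 184 PHz.

184 PHz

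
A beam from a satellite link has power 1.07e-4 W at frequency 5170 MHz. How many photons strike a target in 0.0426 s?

Total energy: E_total = P·t = 1.07e-4 × 0.0426 = 4.558e-6 J.
Per-photon energy: E = 3.426e-24 J.
N = E_total / E_photon = 1.33e18.

1.33e18 photons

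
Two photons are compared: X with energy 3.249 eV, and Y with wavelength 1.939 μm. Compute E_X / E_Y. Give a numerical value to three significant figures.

E_X = 5.205 × 10^-19 J (from energy = 3.249 eV, via E given directly).
E_Y = 1.024 × 10^-19 J (from wavelength = 1.939 μm, via E = hc/λ).
Ratio = 5.205 × 10^-19 / 1.024 × 10^-19 = 5.08.

5.08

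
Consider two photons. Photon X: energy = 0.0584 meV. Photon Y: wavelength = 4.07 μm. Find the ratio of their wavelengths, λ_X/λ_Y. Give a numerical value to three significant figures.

λ_X = 0.02123 m (from energy = 0.0584 meV, via λ = hc/E).
λ_Y = 4.070e-6 m (from wavelength = 4.07 μm, via λ given directly).
Ratio = 0.02123 / 4.070e-6 = 5220.

5220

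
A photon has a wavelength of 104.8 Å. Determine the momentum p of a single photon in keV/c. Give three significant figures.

Convert to SI: λ = 104.8 Å = 1.048e-8 m.
The photon relation is p = h/λ, giving p = 6.323e-26 kg·m/s.
Converting to keV/c: p = 0.1183 keV/c ≈ 0.118 keV/c.

0.118 keV/c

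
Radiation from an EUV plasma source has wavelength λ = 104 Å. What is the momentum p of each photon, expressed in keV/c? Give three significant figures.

Use h = 6.62607015·10^-34 J·s, c = 2.99792458·10^8 m/s, 1 eV = 1.602176634·10^-19 J.
First convert: λ = 104 Å = 1.04·10^-8 m.
The photon relation is p = h/λ, giving p = 6.371·10^-26 kg·m/s.
Converting to keV/c: p = 0.1192 keV/c ≈ 0.119 keV/c.

0.119 keV/c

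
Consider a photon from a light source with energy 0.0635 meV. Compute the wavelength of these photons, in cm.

1.95 cm

First convert: E = 0.0635 meV = 1.0174·10^-23 J.
Apply λ = hc/E: λ = 0.01953 m.
Converting to cm: λ = 1.953 cm ≈ 1.95 cm.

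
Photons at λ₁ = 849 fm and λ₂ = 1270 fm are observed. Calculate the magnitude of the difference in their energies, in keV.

484 keV

Using E = hc/λ: E₁ = 2.340 × 10^-13 J, E₂ = 1.564 × 10^-13 J.
|ΔE| = |2.340 × 10^-13 − 1.564 × 10^-13| = 7.76 × 10^-14 J = 484 keV.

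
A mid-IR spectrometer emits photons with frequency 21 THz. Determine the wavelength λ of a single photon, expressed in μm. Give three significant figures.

14.3 μm

In SI units: f = 21 THz = 2.1 × 10^13 Hz.
Since λ = c/f for a photon, λ = 1.428 × 10^-5 m.
Converting to μm: λ = 14.28 μm ≈ 14.3 μm.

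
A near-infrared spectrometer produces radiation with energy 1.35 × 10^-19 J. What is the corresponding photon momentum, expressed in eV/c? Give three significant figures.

Apply p = E/c: p = 4.503 × 10^-28 kg·m/s.
Converting to eV/c: p = 0.8426 eV/c ≈ 0.843 eV/c.

0.843 eV/c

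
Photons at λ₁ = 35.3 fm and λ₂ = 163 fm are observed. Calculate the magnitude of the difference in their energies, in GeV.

Using E = hc/λ: E₁ = 5.627e-12 J, E₂ = 1.219e-12 J.
|ΔE| = |5.627e-12 − 1.219e-12| = 4.41e-12 J = 0.0275 GeV.

0.0275 GeV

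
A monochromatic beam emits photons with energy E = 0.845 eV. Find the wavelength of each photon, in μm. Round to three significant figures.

1.47 μm

(h = 6.62607015 × 10^-34 J·s, c = 2.99792458 × 10^8 m/s, 1 eV = 1.602176634 × 10^-19 J.)
Convert to SI: E = 0.845 eV = 1.3538 × 10^-19 J.
The photon relation is λ = hc/E, giving λ = 1.467 × 10^-6 m.
Converting to μm: λ = 1.467 μm ≈ 1.47 μm.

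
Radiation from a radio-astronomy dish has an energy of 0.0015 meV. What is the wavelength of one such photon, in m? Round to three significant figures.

0.827 m

(h = 6.62607015e-34 J·s, c = 2.99792458e8 m/s, 1 eV = 1.602176634e-19 J.)
Convert to SI: E = 0.0015 meV = 2.4033e-25 J.
The photon relation is λ = hc/E, giving λ = 0.8266 m.
So λ ≈ 0.827 m.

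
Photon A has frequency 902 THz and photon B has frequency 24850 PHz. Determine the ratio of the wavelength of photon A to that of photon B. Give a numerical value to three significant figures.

2.75 × 10^4

λ_A = 3.324 × 10^-7 m (from frequency = 902 THz, via λ = c/f).
λ_B = 1.206 × 10^-11 m (from frequency = 24850 PHz, via λ = c/f).
Ratio = 3.324 × 10^-7 / 1.206 × 10^-11 = 2.75 × 10^4.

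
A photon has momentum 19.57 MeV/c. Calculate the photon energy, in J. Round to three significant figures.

3.14·10^-12 J

Use c = 2.99792458·10^8 m/s, 1 eV = 1.602176634·10^-19 J.
In SI units: p = 19.57 MeV/c = 1.0459·10^-20 kg·m/s.
The photon relation is E = pc, giving E = 3.135·10^-12 J.
So E ≈ 3.14·10^-12 J.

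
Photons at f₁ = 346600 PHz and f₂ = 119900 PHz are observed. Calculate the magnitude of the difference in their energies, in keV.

938 keV

Using E = hf: E₁ = 2.2966 × 10^-13 J, E₂ = 7.9447 × 10^-14 J.
|ΔE| = |2.2966 × 10^-13 − 7.9447 × 10^-14| = 1.50 × 10^-13 J = 938 keV.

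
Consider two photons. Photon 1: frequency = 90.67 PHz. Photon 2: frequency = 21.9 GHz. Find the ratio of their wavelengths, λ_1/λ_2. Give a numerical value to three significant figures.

λ_1 = 3.306e-9 m (from frequency = 90.67 PHz, via λ = c/f).
λ_2 = 0.01369 m (from frequency = 21.9 GHz, via λ = c/f).
Ratio = 3.306e-9 / 0.01369 = 2.42e-7.

2.42e-7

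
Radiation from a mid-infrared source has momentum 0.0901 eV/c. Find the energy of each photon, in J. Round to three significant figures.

First convert: p = 0.0901 eV/c = 4.8152e-29 kg·m/s.
For a photon E = pc, so E = 1.444e-20 J.
So E ≈ 1.44e-20 J.

1.44e-20 J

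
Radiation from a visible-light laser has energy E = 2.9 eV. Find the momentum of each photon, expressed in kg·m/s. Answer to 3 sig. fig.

1.55 × 10^-27 kg·m/s

In SI units: E = 2.9 eV = 4.6463 × 10^-19 J.
For a photon p = E/c, so p = 1.550 × 10^-27 kg·m/s.
So p ≈ 1.55 × 10^-27 kg·m/s.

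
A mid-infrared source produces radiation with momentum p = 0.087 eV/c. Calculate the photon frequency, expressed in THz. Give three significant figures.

21.0 THz

First convert: p = 0.087 eV/c = 4.6495e-29 kg·m/s.
For a photon f = pc/h, so f = 2.104e13 Hz.
Converting to THz: f = 21.04 THz ≈ 21.0 THz.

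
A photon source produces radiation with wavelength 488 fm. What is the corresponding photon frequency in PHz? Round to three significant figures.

In SI units: λ = 488 fm = 4.88 × 10^-13 m.
Apply f = c/λ: f = 6.143 × 10^20 Hz.
Converting to PHz: f = 614300 PHz ≈ 6.14 × 10^5 PHz.

6.14 × 10^5 PHz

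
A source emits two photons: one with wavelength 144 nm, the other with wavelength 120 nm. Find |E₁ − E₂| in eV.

Using E = hc/λ: E₁ = 1.379e-18 J, E₂ = 1.655e-18 J.
|ΔE| = |1.379e-18 − 1.655e-18| = 2.76e-19 J = 1.72 eV.

1.72 eV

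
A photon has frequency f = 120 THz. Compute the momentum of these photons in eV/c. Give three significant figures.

0.496 eV/c

First convert: f = 120 THz = 1.2·10^14 Hz.
Apply p = hf/c: p = 2.652·10^-28 kg·m/s.
Converting to eV/c: p = 0.4963 eV/c ≈ 0.496 eV/c.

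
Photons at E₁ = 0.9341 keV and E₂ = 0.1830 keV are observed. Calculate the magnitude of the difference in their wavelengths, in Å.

54.5 Å

Using λ = hc/E: λ₁ = 1.3273 × 10^-9 m, λ₂ = 6.7751 × 10^-9 m.
|Δλ| = |1.3273 × 10^-9 − 6.7751 × 10^-9| = 5.45 × 10^-9 m = 54.5 Å.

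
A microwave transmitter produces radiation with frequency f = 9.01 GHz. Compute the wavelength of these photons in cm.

(c = 2.99792458e8 m/s.)
In SI units: f = 9.01 GHz = 9.01e9 Hz.
Apply λ = c/f: λ = 0.03327 m.
Converting to cm: λ = 3.327 cm ≈ 3.33 cm.

3.33 cm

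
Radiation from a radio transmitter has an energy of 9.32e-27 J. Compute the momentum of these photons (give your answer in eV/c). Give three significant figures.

Take c = 2.99792458e8 m/s, 1 eV = 1.602176634e-19 J.
Apply p = E/c: p = 3.109e-35 kg·m/s.
Converting to eV/c: p = 5.817e-8 eV/c ≈ 5.82e-8 eV/c.

5.82e-8 eV/c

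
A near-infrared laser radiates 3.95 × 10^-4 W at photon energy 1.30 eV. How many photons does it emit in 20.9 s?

3.96 × 10^16 photons

Total energy: E_total = P·t = 3.95 × 10^-4 × 20.9 = 0.008255 J.
Per-photon energy: E = 2.083 × 10^-19 J.
N = E_total / E_photon = 3.96 × 10^16.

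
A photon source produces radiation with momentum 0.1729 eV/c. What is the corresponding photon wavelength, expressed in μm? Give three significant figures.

7.17 μm

Convert to SI: p = 0.1729 eV/c = 9.2403 × 10^-29 kg·m/s.
Since λ = h/p for a photon, λ = 7.171 × 10^-6 m.
Converting to μm: λ = 7.171 μm ≈ 7.17 μm.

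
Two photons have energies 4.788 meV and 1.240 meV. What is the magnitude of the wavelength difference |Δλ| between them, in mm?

Using λ = hc/E: λ₁ = 2.5895e-4 m, λ₂ = 9.9987e-4 m.
|Δλ| = |2.5895e-4 − 9.9987e-4| = 7.41e-4 m = 0.741 mm.

0.741 mm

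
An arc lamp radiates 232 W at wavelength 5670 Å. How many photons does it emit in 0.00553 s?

3.66 × 10^18 photons

Total energy: E_total = P·t = 232 × 0.00553 = 1.283 J.
Per-photon energy: E = 3.503 × 10^-19 J.
N = E_total / E_photon = 3.66 × 10^18.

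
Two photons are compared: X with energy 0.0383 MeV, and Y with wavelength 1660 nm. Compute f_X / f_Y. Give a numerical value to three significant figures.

f_X = 9.261 × 10^18 Hz (from energy = 0.0383 MeV, via f = E/h).
f_Y = 1.806 × 10^14 Hz (from wavelength = 1660 nm, via f = c/λ).
Ratio = 9.261 × 10^18 / 1.806 × 10^14 = 5.13 × 10^4.

5.13 × 10^4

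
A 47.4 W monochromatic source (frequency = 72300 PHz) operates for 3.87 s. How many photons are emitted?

Total energy: E_total = P·t = 47.4 × 3.87 = 183.4 J.
Per-photon energy: E = 4.791e-14 J.
N = E_total / E_photon = 3.83e15.

3.83e15 photons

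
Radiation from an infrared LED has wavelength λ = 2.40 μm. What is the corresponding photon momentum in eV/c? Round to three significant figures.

0.517 eV/c

Convert to SI: λ = 2.40 μm = 2.40e-6 m.
Apply p = h/λ: p = 2.761e-28 kg·m/s.
Converting to eV/c: p = 0.5166 eV/c ≈ 0.517 eV/c.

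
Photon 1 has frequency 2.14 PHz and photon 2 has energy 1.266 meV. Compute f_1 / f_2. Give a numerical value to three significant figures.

f_1 = 2.140 × 10^15 Hz (from frequency = 2.14 PHz, via f given directly).
f_2 = 3.061 × 10^11 Hz (from energy = 1.266 meV, via f = E/h).
Ratio = 2.140 × 10^15 / 3.061 × 10^11 = 6990.

6990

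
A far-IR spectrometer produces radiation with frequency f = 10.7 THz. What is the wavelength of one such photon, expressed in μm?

28.0 μm

(c = 2.99792458e8 m/s.)
First convert: f = 10.7 THz = 1.07e13 Hz.
For a photon λ = c/f, so λ = 2.802e-5 m.
Converting to μm: λ = 28.02 μm ≈ 28.0 μm.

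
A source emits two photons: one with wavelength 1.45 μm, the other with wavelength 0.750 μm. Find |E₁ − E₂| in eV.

Using E = hc/λ: E₁ = 1.370e-19 J, E₂ = 2.649e-19 J.
|ΔE| = |1.370e-19 − 2.649e-19| = 1.28e-19 J = 0.798 eV.

0.798 eV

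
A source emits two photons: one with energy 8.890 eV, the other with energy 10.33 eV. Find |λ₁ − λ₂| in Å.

Using λ = hc/E: λ₁ = 1.3946 × 10^-7 m, λ₂ = 1.2002 × 10^-7 m.
|Δλ| = |1.3946 × 10^-7 − 1.2002 × 10^-7| = 1.94 × 10^-8 m = 194 Å.

194 Å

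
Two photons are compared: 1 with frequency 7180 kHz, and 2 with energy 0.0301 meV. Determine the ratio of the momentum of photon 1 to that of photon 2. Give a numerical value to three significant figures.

p_1 = 1.587 × 10^-35 kg·m/s (from frequency = 7180 kHz, via p = hf/c).
p_2 = 1.609 × 10^-32 kg·m/s (from energy = 0.0301 meV, via p = E/c).
Ratio = 1.587 × 10^-35 / 1.609 × 10^-32 = 9.87 × 10^-4.

9.87 × 10^-4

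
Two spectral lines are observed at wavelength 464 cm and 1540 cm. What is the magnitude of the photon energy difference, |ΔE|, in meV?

1.87e-4 meV

Using E = hc/λ: E₁ = 4.281e-26 J, E₂ = 1.290e-26 J.
|ΔE| = |4.281e-26 − 1.290e-26| = 2.99e-26 J = 1.87e-4 meV.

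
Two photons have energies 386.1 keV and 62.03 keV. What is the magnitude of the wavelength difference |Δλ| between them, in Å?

Using λ = hc/E: λ₁ = 3.2112 × 10^-12 m, λ₂ = 1.9988 × 10^-11 m.
|Δλ| = |3.2112 × 10^-12 − 1.9988 × 10^-11| = 1.68 × 10^-11 m = 0.168 Å.

0.168 Å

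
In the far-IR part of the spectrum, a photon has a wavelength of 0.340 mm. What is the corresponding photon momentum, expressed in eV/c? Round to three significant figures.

Use h = 6.62607015e-34 J·s, c = 2.99792458e8 m/s, 1 eV = 1.602176634e-19 J.
Convert to SI: λ = 0.340 mm = 3.40e-4 m.
Apply p = h/λ: p = 1.949e-30 kg·m/s.
Converting to eV/c: p = 0.003647 eV/c ≈ 3.65e-3 eV/c.

3.65e-3 eV/c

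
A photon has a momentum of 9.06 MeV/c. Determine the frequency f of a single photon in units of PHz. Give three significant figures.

Use h = 6.62607015e-34 J·s, c = 2.99792458e8 m/s, 1 eV = 1.602176634e-19 J.
First convert: p = 9.06 MeV/c = 4.8419e-21 kg·m/s.
Since f = pc/h for a photon, f = 2.191e21 Hz.
Converting to PHz: f = 2.191e6 PHz ≈ 2.19e6 PHz.

2.19e6 PHz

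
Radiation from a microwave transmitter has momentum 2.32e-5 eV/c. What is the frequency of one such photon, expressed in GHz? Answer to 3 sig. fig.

5.61 GHz

First convert: p = 2.32e-5 eV/c = 1.2399e-32 kg·m/s.
Since f = pc/h for a photon, f = 5.610e9 Hz.
Converting to GHz: f = 5.610 GHz ≈ 5.61 GHz.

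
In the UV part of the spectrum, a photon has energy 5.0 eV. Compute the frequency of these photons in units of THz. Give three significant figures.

1210 THz

Convert to SI: E = 5.0 eV = 8.0109 × 10^-19 J.
Apply f = E/h: f = 1.209 × 10^15 Hz.
Converting to THz: f = 1209 THz ≈ 1210 THz.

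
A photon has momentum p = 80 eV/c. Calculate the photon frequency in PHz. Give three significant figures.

In SI units: p = 80 eV/c = 4.2754 × 10^-26 kg·m/s.
The photon relation is f = pc/h, giving f = 1.934 × 10^16 Hz.
Converting to PHz: f = 19.34 PHz ≈ 19.3 PHz.

19.3 PHz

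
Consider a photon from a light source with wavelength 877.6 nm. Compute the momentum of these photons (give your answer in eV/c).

1.41 eV/c

Use h = 6.62607015e-34 J·s, c = 2.99792458e8 m/s, 1 eV = 1.602176634e-19 J.
Convert to SI: λ = 877.6 nm = 8.776e-7 m.
Since p = h/λ for a photon, p = 7.550e-28 kg·m/s.
Converting to eV/c: p = 1.413 eV/c ≈ 1.41 eV/c.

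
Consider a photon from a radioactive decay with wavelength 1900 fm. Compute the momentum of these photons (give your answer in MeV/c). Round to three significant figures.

0.653 MeV/c

Convert to SI: λ = 1900 fm = 1.90·10^-12 m.
Since p = h/λ for a photon, p = 3.487·10^-22 kg·m/s.
Converting to MeV/c: p = 0.6525 MeV/c ≈ 0.653 MeV/c.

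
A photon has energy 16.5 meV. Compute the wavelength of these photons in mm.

0.0751 mm

First convert: E = 16.5 meV = 2.6436e-21 J.
For a photon λ = hc/E, so λ = 7.514e-5 m.
Converting to mm: λ = 0.07514 mm ≈ 0.0751 mm.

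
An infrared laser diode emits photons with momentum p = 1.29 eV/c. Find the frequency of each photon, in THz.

Take h = 6.62607015 × 10^-34 J·s, c = 2.99792458 × 10^8 m/s, 1 eV = 1.602176634 × 10^-19 J.
Convert to SI: p = 1.29 eV/c = 6.8941 × 10^-28 kg·m/s.
For a photon f = pc/h, so f = 3.119 × 10^14 Hz.
Converting to THz: f = 311.9 THz ≈ 312 THz.

312 THz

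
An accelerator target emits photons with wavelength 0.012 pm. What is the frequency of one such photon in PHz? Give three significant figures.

2.50 × 10^7 PHz

Use c = 2.99792458 × 10^8 m/s.
In SI units: λ = 0.012 pm = 1.2 × 10^-14 m.
The photon relation is f = c/λ, giving f = 2.498 × 10^22 Hz.
Converting to PHz: f = 2.498 × 10^7 PHz ≈ 2.50 × 10^7 PHz.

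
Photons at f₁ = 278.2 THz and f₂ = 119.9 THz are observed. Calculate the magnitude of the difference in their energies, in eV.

0.655 eV

Using E = hf: E₁ = 1.8434e-19 J, E₂ = 7.9447e-20 J.
|ΔE| = |1.8434e-19 − 7.9447e-20| = 1.05e-19 J = 0.655 eV.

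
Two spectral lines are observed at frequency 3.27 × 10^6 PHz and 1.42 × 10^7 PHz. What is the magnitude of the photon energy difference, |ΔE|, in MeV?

45.2 MeV

Using E = hf: E₁ = 2.167 × 10^-12 J, E₂ = 9.409 × 10^-12 J.
|ΔE| = |2.167 × 10^-12 − 9.409 × 10^-12| = 7.24 × 10^-12 J = 45.2 MeV.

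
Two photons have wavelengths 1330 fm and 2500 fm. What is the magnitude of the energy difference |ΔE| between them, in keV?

Using E = hc/λ: E₁ = 1.494e-13 J, E₂ = 7.946e-14 J.
|ΔE| = |1.494e-13 − 7.946e-14| = 6.99e-14 J = 436 keV.

436 keV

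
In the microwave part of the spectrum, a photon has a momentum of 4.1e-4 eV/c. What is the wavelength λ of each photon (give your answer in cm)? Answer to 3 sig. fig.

0.302 cm

Take h = 6.62607015e-34 J·s, c = 2.99792458e8 m/s, 1 eV = 1.602176634e-19 J.
Convert to SI: p = 4.1e-4 eV/c = 2.1912e-31 kg·m/s.
Since λ = h/p for a photon, λ = 0.003024 m.
Converting to cm: λ = 0.3024 cm ≈ 0.302 cm.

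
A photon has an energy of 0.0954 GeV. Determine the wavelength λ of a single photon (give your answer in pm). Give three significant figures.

0.0130 pm

(h = 6.62607015 × 10^-34 J·s, c = 2.99792458 × 10^8 m/s, 1 eV = 1.602176634 × 10^-19 J.)
First convert: E = 0.0954 GeV = 1.5285 × 10^-11 J.
Apply λ = hc/E: λ = 1.300 × 10^-14 m.
Converting to pm: λ = 0.01300 pm ≈ 0.0130 pm.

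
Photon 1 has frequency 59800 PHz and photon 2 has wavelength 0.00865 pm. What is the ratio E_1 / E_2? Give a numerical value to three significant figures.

E_1 = 3.962e-14 J (from frequency = 59800 PHz, via E = hf).
E_2 = 2.296e-11 J (from wavelength = 0.00865 pm, via E = hc/λ).
Ratio = 3.962e-14 / 2.296e-11 = 1.73e-3.

1.73e-3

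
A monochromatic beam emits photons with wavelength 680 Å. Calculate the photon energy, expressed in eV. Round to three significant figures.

Convert to SI: λ = 680 Å = 6.8 × 10^-8 m.
The photon relation is E = hc/λ, giving E = 2.921 × 10^-18 J.
Converting to eV: E = 18.23 eV ≈ 18.2 eV.

18.2 eV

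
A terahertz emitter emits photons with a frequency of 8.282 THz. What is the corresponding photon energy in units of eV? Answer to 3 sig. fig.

0.0343 eV

Take h = 6.62607015 × 10^-34 J·s, 1 eV = 1.602176634 × 10^-19 J.
First convert: f = 8.282 THz = 8.282 × 10^12 Hz.
For a photon E = hf, so E = 5.488 × 10^-21 J.
Converting to eV: E = 0.03425 eV ≈ 0.0343 eV.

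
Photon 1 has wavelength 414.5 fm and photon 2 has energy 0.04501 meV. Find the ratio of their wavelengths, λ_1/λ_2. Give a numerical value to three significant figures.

1.50e-11

λ_1 = 4.145e-13 m (from wavelength = 414.5 fm, via λ given directly).
λ_2 = 0.02755 m (from energy = 0.04501 meV, via λ = hc/E).
Ratio = 4.145e-13 / 0.02755 = 1.50e-11.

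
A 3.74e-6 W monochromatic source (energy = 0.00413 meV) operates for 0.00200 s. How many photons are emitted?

Total energy: E_total = P·t = 3.74e-6 × 0.00200 = 7.480e-9 J.
Per-photon energy: E = 6.617e-25 J.
N = E_total / E_photon = 1.13e16.

1.13e16 photons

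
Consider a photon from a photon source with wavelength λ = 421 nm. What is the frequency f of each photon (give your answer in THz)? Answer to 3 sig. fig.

Use c = 2.99792458e8 m/s.
First convert: λ = 421 nm = 4.21e-7 m.
Apply f = c/λ: f = 7.121e14 Hz.
Converting to THz: f = 712.1 THz ≈ 712 THz.

712 THz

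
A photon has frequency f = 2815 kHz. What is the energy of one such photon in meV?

1.16e-5 meV

In SI units: f = 2815 kHz = 2.815e6 Hz.
Apply E = hf: E = 1.865e-27 J.
Converting to meV: E = 1.164e-5 meV ≈ 1.16e-5 meV.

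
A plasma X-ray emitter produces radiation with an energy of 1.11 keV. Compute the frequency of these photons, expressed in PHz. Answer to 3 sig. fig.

(h = 6.62607015 × 10^-34 J·s, 1 eV = 1.602176634 × 10^-19 J.)
Convert to SI: E = 1.11 keV = 1.7784 × 10^-16 J.
The photon relation is f = E/h, giving f = 2.684 × 10^17 Hz.
Converting to PHz: f = 268.4 PHz ≈ 268 PHz.

268 PHz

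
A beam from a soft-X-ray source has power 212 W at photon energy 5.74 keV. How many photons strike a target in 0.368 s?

Total energy: E_total = P·t = 212 × 0.368 = 78.02 J.
Per-photon energy: E = 9.196 × 10^-16 J.
N = E_total / E_photon = 8.48 × 10^16.

8.48 × 10^16 photons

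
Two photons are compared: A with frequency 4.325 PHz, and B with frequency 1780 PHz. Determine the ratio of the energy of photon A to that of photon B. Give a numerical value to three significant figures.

2.43e-3

E_A = 2.866e-18 J (from frequency = 4.325 PHz, via E = hf).
E_B = 1.179e-15 J (from frequency = 1780 PHz, via E = hf).
Ratio = 2.866e-18 / 1.179e-15 = 2.43e-3.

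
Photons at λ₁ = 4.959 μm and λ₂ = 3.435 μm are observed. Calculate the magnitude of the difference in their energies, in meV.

Using E = hc/λ: E₁ = 4.0057·10^-20 J, E₂ = 5.7830·10^-20 J.
|ΔE| = |4.0057·10^-20 − 5.7830·10^-20| = 1.78·10^-20 J = 111 meV.

111 meV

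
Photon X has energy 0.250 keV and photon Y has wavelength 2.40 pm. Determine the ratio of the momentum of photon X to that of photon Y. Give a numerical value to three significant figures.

p_X = 1.336e-25 kg·m/s (from energy = 0.250 keV, via p = E/c).
p_Y = 2.761e-22 kg·m/s (from wavelength = 2.40 pm, via p = h/λ).
Ratio = 1.336e-25 / 2.761e-22 = 4.84e-4.

4.84e-4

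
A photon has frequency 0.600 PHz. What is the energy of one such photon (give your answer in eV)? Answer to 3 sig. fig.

First convert: f = 0.600 PHz = 6.00 × 10^14 Hz.
Since E = hf for a photon, E = 3.976 × 10^-19 J.
Converting to eV: E = 2.481 eV ≈ 2.48 eV.

2.48 eV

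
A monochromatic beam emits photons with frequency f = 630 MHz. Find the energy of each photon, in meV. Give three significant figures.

First convert: f = 630 MHz = 6.3 × 10^8 Hz.
For a photon E = hf, so E = 4.174 × 10^-25 J.
Converting to meV: E = 0.002605 meV ≈ 2.61 × 10^-3 meV.

2.61 × 10^-3 meV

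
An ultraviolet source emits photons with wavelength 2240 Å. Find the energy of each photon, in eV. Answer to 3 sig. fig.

Use h = 6.62607015·10^-34 J·s, c = 2.99792458·10^8 m/s, 1 eV = 1.602176634·10^-19 J.
First convert: λ = 2240 Å = 2.24·10^-7 m.
Since E = hc/λ for a photon, E = 8.868·10^-19 J.
Converting to eV: E = 5.535 eV ≈ 5.54 eV.

5.54 eV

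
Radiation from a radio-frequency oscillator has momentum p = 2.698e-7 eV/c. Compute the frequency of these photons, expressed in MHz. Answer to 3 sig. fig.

65.2 MHz

Convert to SI: p = 2.698e-7 eV/c = 1.4419e-34 kg·m/s.
Since f = pc/h for a photon, f = 6.524e7 Hz.
Converting to MHz: f = 65.24 MHz ≈ 65.2 MHz.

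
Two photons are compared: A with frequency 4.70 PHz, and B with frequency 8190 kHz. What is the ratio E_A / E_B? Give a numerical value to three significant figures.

E_A = 3.114 × 10^-18 J (from frequency = 4.70 PHz, via E = hf).
E_B = 5.427 × 10^-27 J (from frequency = 8190 kHz, via E = hf).
Ratio = 3.114 × 10^-18 / 5.427 × 10^-27 = 5.74 × 10^8.

5.74 × 10^8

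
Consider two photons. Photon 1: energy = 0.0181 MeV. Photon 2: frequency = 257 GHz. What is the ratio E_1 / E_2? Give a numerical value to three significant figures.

1.70·10^7

E_1 = 2.900·10^-15 J (from energy = 0.0181 MeV, via E given directly).
E_2 = 1.703·10^-22 J (from frequency = 257 GHz, via E = hf).
Ratio = 2.900·10^-15 / 1.703·10^-22 = 1.70·10^7.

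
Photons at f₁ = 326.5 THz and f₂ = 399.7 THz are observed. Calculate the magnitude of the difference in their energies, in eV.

Using E = hf: E₁ = 2.1634 × 10^-19 J, E₂ = 2.6484 × 10^-19 J.
|ΔE| = |2.1634 × 10^-19 − 2.6484 × 10^-19| = 4.85 × 10^-20 J = 0.303 eV.

0.303 eV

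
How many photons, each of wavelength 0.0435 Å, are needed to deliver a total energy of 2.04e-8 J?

4.47e5 photons

Per-photon energy: E = 4.567e-14 J (from wavelength = 0.0435 Å).
N = E_total / E_photon = 2.04e-8 J / 4.567e-14 J = 4.47e5.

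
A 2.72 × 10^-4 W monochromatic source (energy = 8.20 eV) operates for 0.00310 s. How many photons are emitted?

Total energy: E_total = P·t = 2.72 × 10^-4 × 0.00310 = 8.432 × 10^-7 J.
Per-photon energy: E = 1.314 × 10^-18 J.
N = E_total / E_photon = 6.42 × 10^11.

6.42 × 10^11 photons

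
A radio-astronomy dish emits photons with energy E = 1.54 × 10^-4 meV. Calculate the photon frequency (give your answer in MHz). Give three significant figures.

Convert to SI: E = 1.54 × 10^-4 meV = 2.4674 × 10^-26 J.
Since f = E/h for a photon, f = 3.724 × 10^7 Hz.
Converting to MHz: f = 37.24 MHz ≈ 37.2 MHz.

37.2 MHz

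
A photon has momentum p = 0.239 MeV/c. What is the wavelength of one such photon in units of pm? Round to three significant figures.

(h = 6.62607015e-34 J·s, c = 2.99792458e8 m/s, 1 eV = 1.602176634e-19 J.)
In SI units: p = 0.239 MeV/c = 1.2773e-22 kg·m/s.
Since λ = h/p for a photon, λ = 5.188e-12 m.
Converting to pm: λ = 5.188 pm ≈ 5.19 pm.

5.19 pm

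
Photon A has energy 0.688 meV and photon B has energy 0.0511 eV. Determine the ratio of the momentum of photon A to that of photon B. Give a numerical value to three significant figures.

0.0135

p_A = 3.677e-31 kg·m/s (from energy = 0.688 meV, via p = E/c).
p_B = 2.731e-29 kg·m/s (from energy = 0.0511 eV, via p = E/c).
Ratio = 3.677e-31 / 2.731e-29 = 0.0135.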